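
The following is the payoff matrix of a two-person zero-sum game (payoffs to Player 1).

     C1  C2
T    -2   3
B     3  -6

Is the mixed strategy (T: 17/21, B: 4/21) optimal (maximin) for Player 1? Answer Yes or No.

No

Against C1 this mix gives (17/21)·(-2) + (4/21)·3 = -22/21.
Against C2 this mix gives (17/21)·3 + (4/21)·(-6) = 9/7.
Player 2 will play C1, holding Player 1 to -22/21. Shifting weight toward the row that does better against C1 would raise this floor (the equalizing mix achieves -3/14 against both C1 and C2), so the proposed strategy is not optimal.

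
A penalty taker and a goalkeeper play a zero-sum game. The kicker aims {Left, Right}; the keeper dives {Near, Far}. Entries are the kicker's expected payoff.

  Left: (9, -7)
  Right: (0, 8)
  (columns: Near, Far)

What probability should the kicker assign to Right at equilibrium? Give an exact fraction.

2/3

Row minima: Left → -7, Right → 0; maximin = 0.
Column maxima: Near → 9, Far → 8; minimax = 8.
0 ≠ 8, so there is no saddle point; optimal play is mixed.
Let the kicker play Left with probability p. Expected payoff against Near: 9p + 0(1−p) = 9p; against Far: (-7)p + 8(1−p) = −15p + 8.
Setting these equal: 9p = −15p + 8 ⇒ 24p = 8 ⇒ p = 1/3, and the value is (9)·(1/3) = 3.
For the keeper: with q = P(Near), equating Left's and Right's payoffs gives 16q − 7 = −8q + 8 ⇒ q = 5/8.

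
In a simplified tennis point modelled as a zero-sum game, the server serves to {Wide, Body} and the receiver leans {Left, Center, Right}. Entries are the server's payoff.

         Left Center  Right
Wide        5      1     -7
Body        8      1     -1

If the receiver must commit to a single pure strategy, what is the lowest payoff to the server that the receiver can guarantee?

Column maxima: Left → 8, Center → 1, Right → -1.
The smallest of these is -1.

-1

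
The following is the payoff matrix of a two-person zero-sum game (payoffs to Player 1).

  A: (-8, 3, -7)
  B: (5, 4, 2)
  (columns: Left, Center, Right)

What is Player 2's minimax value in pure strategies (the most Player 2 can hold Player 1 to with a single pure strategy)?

Column maxima: Left → 5, Center → 4, Right → 2.
The smallest of these is 2.

2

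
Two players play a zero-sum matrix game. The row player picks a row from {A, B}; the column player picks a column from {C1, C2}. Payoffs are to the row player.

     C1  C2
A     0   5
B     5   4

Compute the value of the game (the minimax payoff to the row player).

25/6

Row minima: A → 0, B → 4; maximin = 4.
Column maxima: C1 → 5, C2 → 5; minimax = 5.
4 ≠ 5, so there is no saddle point; optimal play is mixed.
Let the row player play A with probability p. Expected payoff against C1: 0p + 5(1−p) = −5p + 5; against C2: 5p + 4(1−p) = p + 4.
Setting these equal: −5p + 5 = p + 4 ⇒ −6p = -1 ⇒ p = 1/6, and the value is (-5)·(1/6) + 5 = 25/6.
For the column player: with q = P(C1), equating A's and B's payoffs gives −5q + 5 = q + 4 ⇒ q = 1/6.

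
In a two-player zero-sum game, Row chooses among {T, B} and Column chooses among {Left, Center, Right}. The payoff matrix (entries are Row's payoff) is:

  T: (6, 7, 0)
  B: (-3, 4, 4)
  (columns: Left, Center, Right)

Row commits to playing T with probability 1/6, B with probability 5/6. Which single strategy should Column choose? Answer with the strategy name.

If Column plays Left, Row's expected payoff is (1/6)·6 + (5/6)·(-3) = -3/2.
If Column plays Center, Row's expected payoff is (1/6)·7 + (5/6)·4 = 9/2.
If Column plays Right, Row's expected payoff is (1/6)·0 + (5/6)·4 = 10/3.
Column minimizes Row's payoff; the smallest is -3/2, so the best response is Left.

Left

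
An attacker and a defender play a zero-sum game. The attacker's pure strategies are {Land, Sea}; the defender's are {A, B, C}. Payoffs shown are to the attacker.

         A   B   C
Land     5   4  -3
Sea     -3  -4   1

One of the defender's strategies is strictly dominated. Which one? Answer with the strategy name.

B holds the attacker's payoff strictly below A in every row: 4 < 5, -4 < -3.
So A is strictly dominated for the defender.

A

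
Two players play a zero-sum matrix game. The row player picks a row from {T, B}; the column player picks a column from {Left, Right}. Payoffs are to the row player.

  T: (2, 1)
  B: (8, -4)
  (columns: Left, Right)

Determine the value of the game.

Row minima: T → 1, B → -4; maximin = 1.
Column maxima: Left → 8, Right → 1; minimax = 1.
Since maximin = minimax = 1, there is a saddle point and the value is 1.

1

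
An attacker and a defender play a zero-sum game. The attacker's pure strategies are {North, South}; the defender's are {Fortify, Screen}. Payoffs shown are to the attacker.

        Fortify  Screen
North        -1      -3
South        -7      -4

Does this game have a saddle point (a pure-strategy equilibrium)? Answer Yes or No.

Yes

Row minima: North → -3, South → -7; maximin = -3.
Column maxima: Fortify → -1, Screen → -3; minimax = -3.
maximin = minimax = -3, so a saddle point exists.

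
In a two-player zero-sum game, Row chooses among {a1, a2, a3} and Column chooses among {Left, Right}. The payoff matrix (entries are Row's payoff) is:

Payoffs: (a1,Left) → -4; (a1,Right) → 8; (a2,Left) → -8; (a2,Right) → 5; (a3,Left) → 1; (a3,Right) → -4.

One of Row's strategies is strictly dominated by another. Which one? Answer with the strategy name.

a1 gives a strictly higher payoff than a2 against every column: -4 > -8, 8 > 5.
So a2 is strictly dominated and Row never plays it.

a2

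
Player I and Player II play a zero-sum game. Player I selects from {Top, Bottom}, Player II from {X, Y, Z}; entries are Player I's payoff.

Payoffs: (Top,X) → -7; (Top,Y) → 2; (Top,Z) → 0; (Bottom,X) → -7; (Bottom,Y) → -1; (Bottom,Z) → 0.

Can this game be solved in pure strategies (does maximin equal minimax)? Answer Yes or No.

Row minima: Top → -7, Bottom → -7; maximin = -7.
Column maxima: X → -7, Y → 2, Z → 0; minimax = -7.
maximin = minimax = -7, so a saddle point exists.

Yes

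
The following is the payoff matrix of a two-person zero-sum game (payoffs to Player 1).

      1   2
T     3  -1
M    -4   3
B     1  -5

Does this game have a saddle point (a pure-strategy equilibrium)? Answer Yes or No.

Row minima: T → -1, M → -4, B → -5; maximin = -1.
Column maxima: 1 → 3, 2 → 3; minimax = 3.
-1 ≠ 3, so no pure-strategy equilibrium exists.

No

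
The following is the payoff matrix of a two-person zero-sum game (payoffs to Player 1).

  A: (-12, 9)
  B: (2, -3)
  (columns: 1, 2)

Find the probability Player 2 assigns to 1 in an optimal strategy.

6/13

Row minima: A → -12, B → -3; maximin = -3.
Column maxima: 1 → 2, 2 → 9; minimax = 2.
-3 ≠ 2, so there is no saddle point; optimal play is mixed.
Let Player 1 play A with probability p. Expected payoff against 1: (-12)p + 2(1−p) = −14p + 2; against 2: 9p + (-3)(1−p) = 12p − 3.
Setting these equal: −14p + 2 = 12p − 3 ⇒ −26p = -5 ⇒ p = 5/26, and the value is (-14)·(5/26) + 2 = -9/13.
For Player 2: with q = P(1), equating A's and B's payoffs gives −21q + 9 = 5q − 3 ⇒ q = 6/13.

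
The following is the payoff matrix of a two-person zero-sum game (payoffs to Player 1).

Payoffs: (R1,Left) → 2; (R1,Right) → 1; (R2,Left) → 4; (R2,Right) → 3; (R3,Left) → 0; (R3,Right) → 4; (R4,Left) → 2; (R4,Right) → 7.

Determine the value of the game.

Row minima: R1 → 1, R2 → 3, R3 → 0, R4 → 2; maximin = 3.
Column maxima: Left → 4, Right → 7; minimax = 4.
3 ≠ 4, so there is no saddle point; optimal play is mixed.
R1 is strictly dominated by R2, so Player 1 never plays it.
R3 is strictly dominated by R4, so Player 1 never plays it.
On the remaining 2×2 (R2, R4 vs Left, Right):
Let Player 1 play R2 with probability p. Expected payoff against Left: 4p + 2(1−p) = 2p + 2; against Right: 3p + 7(1−p) = −4p + 7.
Setting these equal: 2p + 2 = −4p + 7 ⇒ 6p = 5 ⇒ p = 5/6, and the value is (2)·(5/6) + 2 = 11/3.
For Player 2: with q = P(Left), equating R2's and R4's payoffs gives q + 3 = −5q + 7 ⇒ q = 2/3.

11/3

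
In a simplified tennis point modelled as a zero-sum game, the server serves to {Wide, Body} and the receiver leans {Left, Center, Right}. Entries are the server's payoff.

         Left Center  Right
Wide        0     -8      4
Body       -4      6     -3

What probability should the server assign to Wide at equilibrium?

Row minima: Wide → -8, Body → -4; maximin = -4.
Column maxima: Left → 0, Center → 6, Right → 4; minimax = 0.
-4 ≠ 0, so there is no saddle point; optimal play is mixed.
Right is strictly dominated by Left (it gives the server strictly more in every row), so the receiver never plays it.
On the remaining 2×2 (Wide, Body vs Left, Center):
Let the server play Wide with probability p. Expected payoff against Left: 0p + (-4)(1−p) = 4p − 4; against Center: (-8)p + 6(1−p) = −14p + 6.
Setting these equal: 4p − 4 = −14p + 6 ⇒ 18p = 10 ⇒ p = 5/9, and the value is (4)·(5/9) − 4 = -16/9.
For the receiver: with q = P(Left), equating Wide's and Body's payoffs gives 8q − 8 = −10q + 6 ⇒ q = 7/9.

5/9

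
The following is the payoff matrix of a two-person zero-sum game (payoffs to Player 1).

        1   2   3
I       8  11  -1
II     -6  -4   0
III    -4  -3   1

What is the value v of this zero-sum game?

Row minima: I → -1, II → -6, III → -4; maximin = -1.
Column maxima: 1 → 8, 2 → 11, 3 → 1; minimax = 1.
-1 ≠ 1, so there is no saddle point; optimal play is mixed.
II is strictly dominated by III, so Player 1 never plays it.
2 is strictly dominated by 1 (it gives Player 1 strictly more in every row), so Player 2 never plays it.
On the remaining 2×2 (I, III vs 1, 3):
Let Player 1 play I with probability p. Expected payoff against 1: 8p + (-4)(1−p) = 12p − 4; against 3: (-1)p + 1(1−p) = −2p + 1.
Setting these equal: 12p − 4 = −2p + 1 ⇒ 14p = 5 ⇒ p = 5/14, and the value is (12)·(5/14) − 4 = 2/7.
For Player 2: with q = P(1), equating I's and III's payoffs gives 9q − 1 = −5q + 1 ⇒ q = 1/7.

2/7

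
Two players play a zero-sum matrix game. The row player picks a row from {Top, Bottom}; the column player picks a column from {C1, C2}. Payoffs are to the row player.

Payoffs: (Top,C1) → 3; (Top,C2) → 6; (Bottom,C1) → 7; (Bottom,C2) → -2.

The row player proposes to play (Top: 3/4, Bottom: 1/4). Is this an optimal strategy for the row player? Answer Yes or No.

Against C1 this mix gives (3/4)·3 + (1/4)·7 = 4.
Against C2 this mix gives (3/4)·6 + (1/4)·(-2) = 4.
All of the column player's active replies (C1, C2) yield 4, and no column does worse for the row player. The mix makes the column player indifferent and guarantees 4, so it is optimal.

Yes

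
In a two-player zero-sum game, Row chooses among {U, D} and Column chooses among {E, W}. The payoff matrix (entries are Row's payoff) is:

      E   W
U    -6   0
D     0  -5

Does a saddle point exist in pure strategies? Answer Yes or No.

No

Row minima: U → -6, D → -5; maximin = -5.
Column maxima: E → 0, W → 0; minimax = 0.
-5 ≠ 0, so no pure-strategy equilibrium exists.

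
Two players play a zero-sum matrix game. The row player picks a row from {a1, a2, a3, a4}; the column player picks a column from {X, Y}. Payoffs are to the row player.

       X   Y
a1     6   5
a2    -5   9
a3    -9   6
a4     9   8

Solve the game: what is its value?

Row minima: a1 → 5, a2 → -5, a3 → -9, a4 → 8; maximin = 8.
Column maxima: X → 9, Y → 9; minimax = 9.
8 ≠ 9, so there is no saddle point; optimal play is mixed.
a1 is strictly dominated by a4, so the row player never plays it.
a3 is strictly dominated by a2, so the row player never plays it.
On the remaining 2×2 (a2, a4 vs X, Y):
Let the row player play a2 with probability p. Expected payoff against X: (-5)p + 9(1−p) = −14p + 9; against Y: 9p + 8(1−p) = p + 8.
Setting these equal: −14p + 9 = p + 8 ⇒ −15p = -1 ⇒ p = 1/15, and the value is (-14)·(1/15) + 9 = 121/15.
For the column player: with q = P(X), equating a2's and a4's payoffs gives −14q + 9 = q + 8 ⇒ q = 1/15.

121/15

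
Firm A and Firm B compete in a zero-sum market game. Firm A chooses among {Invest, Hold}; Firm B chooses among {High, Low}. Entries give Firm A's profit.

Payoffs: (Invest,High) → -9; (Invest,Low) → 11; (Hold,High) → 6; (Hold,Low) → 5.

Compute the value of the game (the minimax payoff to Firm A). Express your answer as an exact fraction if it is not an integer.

Row minima: Invest → -9, Hold → 5; maximin = 5.
Column maxima: High → 6, Low → 11; minimax = 6.
5 ≠ 6, so there is no saddle point; optimal play is mixed.
Let Firm A play Invest with probability p. Expected payoff against High: (-9)p + 6(1−p) = −15p + 6; against Low: 11p + 5(1−p) = 6p + 5.
Setting these equal: −15p + 6 = 6p + 5 ⇒ −21p = -1 ⇒ p = 1/21, and the value is (-15)·(1/21) + 6 = 37/7.
For Firm B: with q = P(High), equating Invest's and Hold's payoffs gives −20q + 11 = q + 5 ⇒ q = 2/7.

37/7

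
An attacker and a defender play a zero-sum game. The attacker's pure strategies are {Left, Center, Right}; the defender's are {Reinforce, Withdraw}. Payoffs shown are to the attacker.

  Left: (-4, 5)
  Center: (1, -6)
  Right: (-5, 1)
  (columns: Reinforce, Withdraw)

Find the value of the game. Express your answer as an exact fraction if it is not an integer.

Row minima: Left → -4, Center → -6, Right → -5; maximin = -4.
Column maxima: Reinforce → 1, Withdraw → 5; minimax = 1.
-4 ≠ 1, so there is no saddle point; optimal play is mixed.
Right is strictly dominated by Left, so the attacker never plays it.
On the remaining 2×2 (Left, Center vs Reinforce, Withdraw):
Let the attacker play Left with probability p. Expected payoff against Reinforce: (-4)p + 1(1−p) = −5p + 1; against Withdraw: 5p + (-6)(1−p) = 11p − 6.
Setting these equal: −5p + 1 = 11p − 6 ⇒ −16p = -7 ⇒ p = 7/16, and the value is (-5)·(7/16) + 1 = -19/16.
For the defender: with q = P(Reinforce), equating Left's and Center's payoffs gives −9q + 5 = 7q − 6 ⇒ q = 11/16.

-19/16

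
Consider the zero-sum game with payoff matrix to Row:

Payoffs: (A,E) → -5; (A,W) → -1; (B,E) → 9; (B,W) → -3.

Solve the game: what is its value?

Row minima: A → -5, B → -3; maximin = -3.
Column maxima: E → 9, W → -1; minimax = -1.
-3 ≠ -1, so there is no saddle point; optimal play is mixed.
Let Row play A with probability p. Expected payoff against E: (-5)p + 9(1−p) = −14p + 9; against W: (-1)p + (-3)(1−p) = 2p − 3.
Setting these equal: −14p + 9 = 2p − 3 ⇒ −16p = -12 ⇒ p = 3/4, and the value is (-14)·(3/4) + 9 = -3/2.
For Column: with q = P(E), equating A's and B's payoffs gives −4q − 1 = 12q − 3 ⇒ q = 1/8.

-3/2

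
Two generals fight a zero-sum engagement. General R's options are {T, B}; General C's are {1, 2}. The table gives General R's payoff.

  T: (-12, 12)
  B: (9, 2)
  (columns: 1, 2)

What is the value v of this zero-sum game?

Row minima: T → -12, B → 2; maximin = 2.
Column maxima: 1 → 9, 2 → 12; minimax = 9.
2 ≠ 9, so there is no saddle point; optimal play is mixed.
Let General R play T with probability p. Expected payoff against 1: (-12)p + 9(1−p) = −21p + 9; against 2: 12p + 2(1−p) = 10p + 2.
Setting these equal: −21p + 9 = 10p + 2 ⇒ −31p = -7 ⇒ p = 7/31, and the value is (-21)·(7/31) + 9 = 132/31.
For General C: with q = P(1), equating T's and B's payoffs gives −24q + 12 = 7q + 2 ⇒ q = 10/31.

132/31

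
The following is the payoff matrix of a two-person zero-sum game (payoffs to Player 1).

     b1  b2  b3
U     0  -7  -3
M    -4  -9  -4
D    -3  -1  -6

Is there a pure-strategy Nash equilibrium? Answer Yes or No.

Row minima: U → -7, M → -9, D → -6; maximin = -6.
Column maxima: b1 → 0, b2 → -1, b3 → -3; minimax = -3.
-6 ≠ -3, so no pure-strategy equilibrium exists.

No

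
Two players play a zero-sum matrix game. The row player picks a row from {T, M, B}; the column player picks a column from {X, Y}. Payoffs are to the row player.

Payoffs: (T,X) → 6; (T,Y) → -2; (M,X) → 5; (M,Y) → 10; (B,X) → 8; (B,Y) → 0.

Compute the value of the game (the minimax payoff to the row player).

80/13

Row minima: T → -2, M → 5, B → 0; maximin = 5.
Column maxima: X → 8, Y → 10; minimax = 8.
5 ≠ 8, so there is no saddle point; optimal play is mixed.
T is strictly dominated by B, so the row player never plays it.
On the remaining 2×2 (M, B vs X, Y):
Let the row player play M with probability p. Expected payoff against X: 5p + 8(1−p) = −3p + 8; against Y: 10p + 0(1−p) = 10p.
Setting these equal: −3p + 8 = 10p ⇒ −13p = -8 ⇒ p = 8/13, and the value is (-3)·(8/13) + 8 = 80/13.
For the column player: with q = P(X), equating M's and B's payoffs gives −5q + 10 = 8q ⇒ q = 10/13.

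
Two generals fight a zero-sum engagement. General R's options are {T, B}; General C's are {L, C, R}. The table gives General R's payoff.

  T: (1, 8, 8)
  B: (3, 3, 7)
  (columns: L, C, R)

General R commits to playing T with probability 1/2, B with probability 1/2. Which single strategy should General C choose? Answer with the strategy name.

If General C plays L, General R's expected payoff is (1/2)·1 + (1/2)·3 = 2.
If General C plays C, General R's expected payoff is (1/2)·8 + (1/2)·3 = 11/2.
If General C plays R, General R's expected payoff is (1/2)·8 + (1/2)·7 = 15/2.
General C minimizes General R's payoff; the smallest is 2, so the best response is L.

L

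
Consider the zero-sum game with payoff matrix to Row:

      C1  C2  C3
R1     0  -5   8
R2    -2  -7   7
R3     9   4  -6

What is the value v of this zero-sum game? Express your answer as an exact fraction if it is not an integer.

Row minima: R1 → -5, R2 → -7, R3 → -6; maximin = -5.
Column maxima: C1 → 9, C2 → 4, C3 → 8; minimax = 4.
-5 ≠ 4, so there is no saddle point; optimal play is mixed.
R2 is strictly dominated by R1, so Row never plays it.
C1 is strictly dominated by C2 (it gives Row strictly more in every row), so Column never plays it.
On the remaining 2×2 (R1, R3 vs C2, C3):
Let Row play R1 with probability p. Expected payoff against C2: (-5)p + 4(1−p) = −9p + 4; against C3: 8p + (-6)(1−p) = 14p − 6.
Setting these equal: −9p + 4 = 14p − 6 ⇒ −23p = -10 ⇒ p = 10/23, and the value is (-9)·(10/23) + 4 = 2/23.
For Column: with q = P(C2), equating R1's and R3's payoffs gives −13q + 8 = 10q − 6 ⇒ q = 14/23.

2/23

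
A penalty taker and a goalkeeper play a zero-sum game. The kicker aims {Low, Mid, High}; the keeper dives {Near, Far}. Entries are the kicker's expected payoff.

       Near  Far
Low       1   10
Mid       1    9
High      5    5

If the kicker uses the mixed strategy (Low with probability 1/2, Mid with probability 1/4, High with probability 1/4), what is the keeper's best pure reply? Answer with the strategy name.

Near

If the keeper plays Near, the kicker's expected payoff is (1/2)·1 + (1/4)·1 + (1/4)·5 = 2.
If the keeper plays Far, the kicker's expected payoff is (1/2)·10 + (1/4)·9 + (1/4)·5 = 17/2.
The keeper minimizes the kicker's payoff; the smallest is 2, so the best response is Near.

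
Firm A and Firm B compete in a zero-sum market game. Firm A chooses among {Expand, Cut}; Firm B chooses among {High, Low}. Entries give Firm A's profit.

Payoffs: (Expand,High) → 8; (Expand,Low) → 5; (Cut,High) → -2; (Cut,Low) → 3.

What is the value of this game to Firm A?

Row minima: Expand → 5, Cut → -2; maximin = 5.
Column maxima: High → 8, Low → 5; minimax = 5.
Since maximin = minimax = 5, there is a saddle point and the value is 5.

5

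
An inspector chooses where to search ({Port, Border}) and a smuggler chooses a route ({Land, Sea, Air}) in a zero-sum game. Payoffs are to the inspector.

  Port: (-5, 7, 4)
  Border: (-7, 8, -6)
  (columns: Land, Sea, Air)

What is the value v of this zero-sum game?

-5

Row minima: Port → -5, Border → -7; maximin = -5.
Column maxima: Land → -5, Sea → 8, Air → 4; minimax = -5.
Since maximin = minimax = -5, there is a saddle point and the value is -5.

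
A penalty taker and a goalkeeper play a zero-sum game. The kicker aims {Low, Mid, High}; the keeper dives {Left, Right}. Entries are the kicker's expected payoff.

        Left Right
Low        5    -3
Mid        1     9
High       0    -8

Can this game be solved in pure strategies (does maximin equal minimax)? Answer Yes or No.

Row minima: Low → -3, Mid → 1, High → -8; maximin = 1.
Column maxima: Left → 5, Right → 9; minimax = 5.
1 ≠ 5, so no pure-strategy equilibrium exists.

No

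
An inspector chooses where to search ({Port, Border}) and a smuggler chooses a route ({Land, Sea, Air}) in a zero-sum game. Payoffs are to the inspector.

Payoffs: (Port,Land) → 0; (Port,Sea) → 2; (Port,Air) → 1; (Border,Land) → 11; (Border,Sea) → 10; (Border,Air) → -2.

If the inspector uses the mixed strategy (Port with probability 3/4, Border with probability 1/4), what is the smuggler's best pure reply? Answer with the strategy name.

If the smuggler plays Land, the inspector's expected payoff is (3/4)·0 + (1/4)·11 = 11/4.
If the smuggler plays Sea, the inspector's expected payoff is (3/4)·2 + (1/4)·10 = 4.
If the smuggler plays Air, the inspector's expected payoff is (3/4)·1 + (1/4)·(-2) = 1/4.
The smuggler minimizes the inspector's payoff; the smallest is 1/4, so the best response is Air.

Air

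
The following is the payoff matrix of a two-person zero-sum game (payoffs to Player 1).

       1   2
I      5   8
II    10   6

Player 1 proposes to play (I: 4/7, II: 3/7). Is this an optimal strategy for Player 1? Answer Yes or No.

Against 1 this mix gives (4/7)·5 + (3/7)·10 = 50/7.
Against 2 this mix gives (4/7)·8 + (3/7)·6 = 50/7.
All of Player 2's active replies (1, 2) yield 50/7, and no column does worse for Player 1. The mix makes Player 2 indifferent and guarantees 50/7, so it is optimal.

Yes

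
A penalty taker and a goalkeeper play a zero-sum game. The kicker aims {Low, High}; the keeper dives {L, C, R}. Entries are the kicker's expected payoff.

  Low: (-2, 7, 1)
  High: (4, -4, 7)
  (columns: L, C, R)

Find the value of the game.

20/17

Row minima: Low → -2, High → -4; maximin = -2.
Column maxima: L → 4, C → 7, R → 7; minimax = 4.
-2 ≠ 4, so there is no saddle point; optimal play is mixed.
R is strictly dominated by L (it gives the kicker strictly more in every row), so the keeper never plays it.
On the remaining 2×2 (Low, High vs L, C):
Let the kicker play Low with probability p. Expected payoff against L: (-2)p + 4(1−p) = −6p + 4; against C: 7p + (-4)(1−p) = 11p − 4.
Setting these equal: −6p + 4 = 11p − 4 ⇒ −17p = -8 ⇒ p = 8/17, and the value is (-6)·(8/17) + 4 = 20/17.
For the keeper: with q = P(L), equating Low's and High's payoffs gives −9q + 7 = 8q − 4 ⇒ q = 11/17.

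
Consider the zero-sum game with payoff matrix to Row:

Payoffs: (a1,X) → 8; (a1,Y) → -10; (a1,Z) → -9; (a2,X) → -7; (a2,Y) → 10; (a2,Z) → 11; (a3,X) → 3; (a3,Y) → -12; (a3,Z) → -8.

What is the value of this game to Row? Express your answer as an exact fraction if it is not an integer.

Row minima: a1 → -10, a2 → -7, a3 → -12; maximin = -7.
Column maxima: X → 8, Y → 10, Z → 11; minimax = 8.
-7 ≠ 8, so there is no saddle point; optimal play is mixed.
Z is strictly dominated by Y (it gives Row strictly more in every row), so Column never plays it.
With Z eliminated, a3 is strictly dominated by a1 (a1 gives Row strictly more in every remaining column), so Row never plays it.
On the remaining 2×2 (a1, a2 vs X, Y):
Let Row play a1 with probability p. Expected payoff against X: 8p + (-7)(1−p) = 15p − 7; against Y: (-10)p + 10(1−p) = −20p + 10.
Setting these equal: 15p − 7 = −20p + 10 ⇒ 35p = 17 ⇒ p = 17/35, and the value is (15)·(17/35) − 7 = 2/7.
For Column: with q = P(X), equating a1's and a2's payoffs gives 18q − 10 = −17q + 10 ⇒ q = 4/7.

2/7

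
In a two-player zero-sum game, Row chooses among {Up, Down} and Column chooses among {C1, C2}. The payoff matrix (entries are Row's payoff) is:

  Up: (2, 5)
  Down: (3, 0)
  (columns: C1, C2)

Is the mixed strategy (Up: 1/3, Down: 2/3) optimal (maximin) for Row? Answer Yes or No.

Against C1 this mix gives (1/3)·2 + (2/3)·3 = 8/3.
Against C2 this mix gives (1/3)·5 + (2/3)·0 = 5/3.
Column will play C2, holding Row to 5/3. Shifting weight toward the row that does better against C2 would raise this floor (the equalizing mix achieves 5/2 against both C2 and C1), so the proposed strategy is not optimal.

No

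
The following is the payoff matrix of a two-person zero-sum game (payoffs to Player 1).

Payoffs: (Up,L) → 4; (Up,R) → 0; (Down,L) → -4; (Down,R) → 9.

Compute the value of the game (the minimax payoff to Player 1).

Row minima: Up → 0, Down → -4; maximin = 0.
Column maxima: L → 4, R → 9; minimax = 4.
0 ≠ 4, so there is no saddle point; optimal play is mixed.
Let Player 1 play Up with probability p. Expected payoff against L: 4p + (-4)(1−p) = 8p − 4; against R: 0p + 9(1−p) = −9p + 9.
Setting these equal: 8p − 4 = −9p + 9 ⇒ 17p = 13 ⇒ p = 13/17, and the value is (8)·(13/17) − 4 = 36/17.
For Player 2: with q = P(L), equating Up's and Down's payoffs gives 4q = −13q + 9 ⇒ q = 9/17.

36/17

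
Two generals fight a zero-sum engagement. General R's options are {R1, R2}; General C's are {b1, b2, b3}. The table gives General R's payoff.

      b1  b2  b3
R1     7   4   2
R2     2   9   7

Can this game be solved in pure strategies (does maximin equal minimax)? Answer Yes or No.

No

Row minima: R1 → 2, R2 → 2; maximin = 2.
Column maxima: b1 → 7, b2 → 9, b3 → 7; minimax = 7.
2 ≠ 7, so no pure-strategy equilibrium exists.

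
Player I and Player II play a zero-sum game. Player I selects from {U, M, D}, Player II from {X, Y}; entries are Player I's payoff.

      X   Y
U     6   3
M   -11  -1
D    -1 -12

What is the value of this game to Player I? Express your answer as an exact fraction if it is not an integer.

Row minima: U → 3, M → -11, D → -12; maximin = 3.
Column maxima: X → 6, Y → 3; minimax = 3.
Since maximin = minimax = 3, there is a saddle point and the value is 3.

3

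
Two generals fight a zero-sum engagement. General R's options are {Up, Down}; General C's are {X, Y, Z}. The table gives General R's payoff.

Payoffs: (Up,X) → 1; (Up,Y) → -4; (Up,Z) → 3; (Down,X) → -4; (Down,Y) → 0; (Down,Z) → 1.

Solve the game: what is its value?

-16/9

Row minima: Up → -4, Down → -4; maximin = -4.
Column maxima: X → 1, Y → 0, Z → 3; minimax = 0.
-4 ≠ 0, so there is no saddle point; optimal play is mixed.
Z is strictly dominated by X (it gives General R strictly more in every row), so General C never plays it.
On the remaining 2×2 (Up, Down vs X, Y):
Let General R play Up with probability p. Expected payoff against X: 1p + (-4)(1−p) = 5p − 4; against Y: (-4)p + 0(1−p) = −4p.
Setting these equal: 5p − 4 = −4p ⇒ 9p = 4 ⇒ p = 4/9, and the value is (5)·(4/9) − 4 = -16/9.
For General C: with q = P(X), equating Up's and Down's payoffs gives 5q − 4 = −4q ⇒ q = 4/9.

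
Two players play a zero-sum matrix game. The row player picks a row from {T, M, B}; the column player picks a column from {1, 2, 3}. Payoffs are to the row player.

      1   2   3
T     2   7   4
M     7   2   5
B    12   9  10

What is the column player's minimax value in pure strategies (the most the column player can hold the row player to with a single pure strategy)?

Column maxima: 1 → 12, 2 → 9, 3 → 10.
The smallest of these is 9.

9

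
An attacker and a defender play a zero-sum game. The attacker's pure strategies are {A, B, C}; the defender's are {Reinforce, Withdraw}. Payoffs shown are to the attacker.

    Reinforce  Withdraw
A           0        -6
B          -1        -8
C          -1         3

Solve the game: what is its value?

Row minima: A → -6, B → -8, C → -1; maximin = -1.
Column maxima: Reinforce → 0, Withdraw → 3; minimax = 0.
-1 ≠ 0, so there is no saddle point; optimal play is mixed.
B is strictly dominated by A, so the attacker never plays it.
On the remaining 2×2 (A, C vs Reinforce, Withdraw):
Let the attacker play A with probability p. Expected payoff against Reinforce: 0p + (-1)(1−p) = p − 1; against Withdraw: (-6)p + 3(1−p) = −9p + 3.
Setting these equal: p − 1 = −9p + 3 ⇒ 10p = 4 ⇒ p = 2/5, and the value is (1)·(2/5) − 1 = -3/5.
For the defender: with q = P(Reinforce), equating A's and C's payoffs gives 6q − 6 = −4q + 3 ⇒ q = 9/10.

-3/5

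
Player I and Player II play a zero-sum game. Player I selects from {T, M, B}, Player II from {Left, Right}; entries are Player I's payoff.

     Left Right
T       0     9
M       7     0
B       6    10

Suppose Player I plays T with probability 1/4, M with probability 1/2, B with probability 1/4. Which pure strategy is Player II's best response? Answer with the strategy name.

If Player II plays Left, Player I's expected payoff is (1/4)·0 + (1/2)·7 + (1/4)·6 = 5.
If Player II plays Right, Player I's expected payoff is (1/4)·9 + (1/2)·0 + (1/4)·10 = 19/4.
Player II minimizes Player I's payoff; the smallest is 19/4, so the best response is Right.

Right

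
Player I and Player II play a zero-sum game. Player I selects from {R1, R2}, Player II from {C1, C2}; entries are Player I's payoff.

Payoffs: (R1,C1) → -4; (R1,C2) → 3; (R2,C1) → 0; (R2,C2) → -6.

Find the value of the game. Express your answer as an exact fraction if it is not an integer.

Row minima: R1 → -4, R2 → -6; maximin = -4.
Column maxima: C1 → 0, C2 → 3; minimax = 0.
-4 ≠ 0, so there is no saddle point; optimal play is mixed.
Let Player I play R1 with probability p. Expected payoff against C1: (-4)p + 0(1−p) = −4p; against C2: 3p + (-6)(1−p) = 9p − 6.
Setting these equal: −4p = 9p − 6 ⇒ −13p = -6 ⇒ p = 6/13, and the value is (-4)·(6/13) = -24/13.
For Player II: with q = P(C1), equating R1's and R2's payoffs gives −7q + 3 = 6q − 6 ⇒ q = 9/13.

-24/13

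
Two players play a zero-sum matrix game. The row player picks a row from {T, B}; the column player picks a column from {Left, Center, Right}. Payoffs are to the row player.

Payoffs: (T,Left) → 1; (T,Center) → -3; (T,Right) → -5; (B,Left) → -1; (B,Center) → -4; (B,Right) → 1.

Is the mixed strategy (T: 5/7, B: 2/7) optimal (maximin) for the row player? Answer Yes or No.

Against Left this mix gives (5/7)·1 + (2/7)·(-1) = 3/7.
Against Center this mix gives (5/7)·(-3) + (2/7)·(-4) = -23/7.
Against Right this mix gives (5/7)·(-5) + (2/7)·1 = -23/7.
All of the column player's active replies (Center, Right) yield -23/7, and no column does worse for the row player. The mix makes the column player indifferent and guarantees -23/7, so it is optimal.

Yes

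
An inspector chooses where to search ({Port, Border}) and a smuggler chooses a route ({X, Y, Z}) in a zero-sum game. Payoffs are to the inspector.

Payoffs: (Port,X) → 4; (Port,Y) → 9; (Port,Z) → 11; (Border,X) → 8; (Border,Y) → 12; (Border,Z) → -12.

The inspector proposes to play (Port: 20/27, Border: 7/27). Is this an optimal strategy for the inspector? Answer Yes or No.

Yes

Against X this mix gives (20/27)·4 + (7/27)·8 = 136/27.
Against Y this mix gives (20/27)·9 + (7/27)·12 = 88/9.
Against Z this mix gives (20/27)·11 + (7/27)·(-12) = 136/27.
All of the smuggler's active replies (X, Z) yield 136/27, and no column does worse for the inspector. The mix makes the smuggler indifferent and guarantees 136/27, so it is optimal.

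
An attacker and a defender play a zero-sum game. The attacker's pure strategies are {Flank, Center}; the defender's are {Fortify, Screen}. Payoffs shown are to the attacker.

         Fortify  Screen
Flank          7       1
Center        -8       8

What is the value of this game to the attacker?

Row minima: Flank → 1, Center → -8; maximin = 1.
Column maxima: Fortify → 7, Screen → 8; minimax = 7.
1 ≠ 7, so there is no saddle point; optimal play is mixed.
Let the attacker play Flank with probability p. Expected payoff against Fortify: 7p + (-8)(1−p) = 15p − 8; against Screen: 1p + 8(1−p) = −7p + 8.
Setting these equal: 15p − 8 = −7p + 8 ⇒ 22p = 16 ⇒ p = 8/11, and the value is (15)·(8/11) − 8 = 32/11.
For the defender: with q = P(Fortify), equating Flank's and Center's payoffs gives 6q + 1 = −16q + 8 ⇒ q = 7/22.

32/11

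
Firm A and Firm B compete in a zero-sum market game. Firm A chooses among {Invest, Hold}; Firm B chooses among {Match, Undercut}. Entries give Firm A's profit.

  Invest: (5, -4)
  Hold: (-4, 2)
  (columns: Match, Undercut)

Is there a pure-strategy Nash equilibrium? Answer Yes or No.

No

Row minima: Invest → -4, Hold → -4; maximin = -4.
Column maxima: Match → 5, Undercut → 2; minimax = 2.
-4 ≠ 2, so no pure-strategy equilibrium exists.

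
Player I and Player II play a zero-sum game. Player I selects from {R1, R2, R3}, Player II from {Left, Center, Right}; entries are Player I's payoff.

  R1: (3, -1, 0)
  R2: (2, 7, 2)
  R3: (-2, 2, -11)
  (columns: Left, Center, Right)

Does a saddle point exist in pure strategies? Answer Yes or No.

Yes

Row minima: R1 → -1, R2 → 2, R3 → -11; maximin = 2.
Column maxima: Left → 3, Center → 7, Right → 2; minimax = 2.
maximin = minimax = 2, so a saddle point exists.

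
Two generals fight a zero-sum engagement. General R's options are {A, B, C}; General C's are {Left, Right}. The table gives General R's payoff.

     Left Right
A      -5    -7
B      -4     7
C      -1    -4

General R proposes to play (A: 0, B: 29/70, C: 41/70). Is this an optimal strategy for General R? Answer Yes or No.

Against Left this mix gives (29/70)·(-4) + (41/70)·(-1) = -157/70.
Against Right this mix gives (29/70)·7 + (41/70)·(-4) = 39/70.
General C will play Left, holding General R to -157/70. Shifting weight toward the row that does better against Left would raise this floor (the equalizing mix achieves -23/14 against both Left and Right), so the proposed strategy is not optimal.

No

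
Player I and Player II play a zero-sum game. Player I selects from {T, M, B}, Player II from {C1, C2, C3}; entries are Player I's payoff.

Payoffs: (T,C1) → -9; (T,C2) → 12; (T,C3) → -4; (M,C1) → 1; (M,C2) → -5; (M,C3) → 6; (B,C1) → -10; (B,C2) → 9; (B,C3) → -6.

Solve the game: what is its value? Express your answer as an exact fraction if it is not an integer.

-11/9

Row minima: T → -9, M → -5, B → -10; maximin = -5.
Column maxima: C1 → 1, C2 → 12, C3 → 6; minimax = 1.
-5 ≠ 1, so there is no saddle point; optimal play is mixed.
B is strictly dominated by T, so Player I never plays it.
C3 is strictly dominated by C1 (it gives Player I strictly more in every row), so Player II never plays it.
On the remaining 2×2 (T, M vs C1, C2):
Let Player I play T with probability p. Expected payoff against C1: (-9)p + 1(1−p) = −10p + 1; against C2: 12p + (-5)(1−p) = 17p − 5.
Setting these equal: −10p + 1 = 17p − 5 ⇒ −27p = -6 ⇒ p = 2/9, and the value is (-10)·(2/9) + 1 = -11/9.
For Player II: with q = P(C1), equating T's and M's payoffs gives −21q + 12 = 6q − 5 ⇒ q = 17/27.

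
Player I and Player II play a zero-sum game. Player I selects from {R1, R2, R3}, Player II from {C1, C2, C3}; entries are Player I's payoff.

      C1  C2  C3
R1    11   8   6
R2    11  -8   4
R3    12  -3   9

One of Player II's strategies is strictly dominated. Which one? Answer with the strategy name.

C2 holds Player I's payoff strictly below C1 in every row: 8 < 11, -8 < 11, -3 < 12.
So C1 is strictly dominated for Player II.

C1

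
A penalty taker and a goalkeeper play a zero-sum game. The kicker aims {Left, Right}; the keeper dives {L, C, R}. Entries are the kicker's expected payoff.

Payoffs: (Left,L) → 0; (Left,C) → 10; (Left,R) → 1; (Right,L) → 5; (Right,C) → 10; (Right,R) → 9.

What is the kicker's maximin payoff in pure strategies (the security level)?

5

Row minima: Left → 0, Right → 5.
The best of these is 5.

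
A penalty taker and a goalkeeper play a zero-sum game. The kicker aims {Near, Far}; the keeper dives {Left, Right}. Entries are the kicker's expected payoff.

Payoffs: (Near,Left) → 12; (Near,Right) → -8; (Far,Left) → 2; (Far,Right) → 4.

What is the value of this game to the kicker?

32/11

Row minima: Near → -8, Far → 2; maximin = 2.
Column maxima: Left → 12, Right → 4; minimax = 4.
2 ≠ 4, so there is no saddle point; optimal play is mixed.
Let the kicker play Near with probability p. Expected payoff against Left: 12p + 2(1−p) = 10p + 2; against Right: (-8)p + 4(1−p) = −12p + 4.
Setting these equal: 10p + 2 = −12p + 4 ⇒ 22p = 2 ⇒ p = 1/11, and the value is (10)·(1/11) + 2 = 32/11.
For the keeper: with q = P(Left), equating Near's and Far's payoffs gives 20q − 8 = −2q + 4 ⇒ q = 6/11.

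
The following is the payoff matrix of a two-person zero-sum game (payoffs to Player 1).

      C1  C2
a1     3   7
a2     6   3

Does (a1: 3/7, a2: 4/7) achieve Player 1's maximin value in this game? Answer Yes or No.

Against C1 this mix gives (3/7)·3 + (4/7)·6 = 33/7.
Against C2 this mix gives (3/7)·7 + (4/7)·3 = 33/7.
All of Player 2's active replies (C1, C2) yield 33/7, and no column does worse for Player 1. The mix makes Player 2 indifferent and guarantees 33/7, so it is optimal.

Yes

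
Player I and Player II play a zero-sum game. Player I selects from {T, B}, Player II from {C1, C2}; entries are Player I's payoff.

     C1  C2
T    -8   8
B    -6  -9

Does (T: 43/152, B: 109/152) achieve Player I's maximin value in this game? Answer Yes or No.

Against C1 this mix gives (43/152)·(-8) + (109/152)·(-6) = -499/76.
Against C2 this mix gives (43/152)·8 + (109/152)·(-9) = -637/152.
Player II will play C1, holding Player I to -499/76. Shifting weight toward the row that does better against C1 would raise this floor (the equalizing mix achieves -120/19 against both C1 and C2), so the proposed strategy is not optimal.

No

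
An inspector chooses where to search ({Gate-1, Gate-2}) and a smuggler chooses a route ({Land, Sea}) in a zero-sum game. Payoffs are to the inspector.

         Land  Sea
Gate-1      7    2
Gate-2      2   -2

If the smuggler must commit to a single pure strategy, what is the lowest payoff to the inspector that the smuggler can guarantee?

2

Column maxima: Land → 7, Sea → 2.
The smallest of these is 2.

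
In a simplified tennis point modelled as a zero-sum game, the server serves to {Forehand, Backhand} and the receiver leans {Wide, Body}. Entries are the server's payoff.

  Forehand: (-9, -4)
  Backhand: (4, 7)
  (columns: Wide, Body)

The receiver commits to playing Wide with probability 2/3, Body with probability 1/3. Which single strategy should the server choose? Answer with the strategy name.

Expected payoff of Forehand: (2/3)·(-9) + (1/3)·(-4) = -22/3.
Expected payoff of Backhand: (2/3)·4 + (1/3)·7 = 5.
The largest is 5, so the server's best response is Backhand.

Backhand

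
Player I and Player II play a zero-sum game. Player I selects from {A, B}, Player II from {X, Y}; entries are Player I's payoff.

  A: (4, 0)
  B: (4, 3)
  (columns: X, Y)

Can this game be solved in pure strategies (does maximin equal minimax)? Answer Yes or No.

Yes

Row minima: A → 0, B → 3; maximin = 3.
Column maxima: X → 4, Y → 3; minimax = 3.
maximin = minimax = 3, so a saddle point exists.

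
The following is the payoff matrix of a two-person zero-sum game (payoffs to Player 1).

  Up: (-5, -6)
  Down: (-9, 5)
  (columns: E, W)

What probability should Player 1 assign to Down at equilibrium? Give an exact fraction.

1/15

Row minima: Up → -6, Down → -9; maximin = -6.
Column maxima: E → -5, W → 5; minimax = -5.
-6 ≠ -5, so there is no saddle point; optimal play is mixed.
Let Player 1 play Up with probability p. Expected payoff against E: (-5)p + (-9)(1−p) = 4p − 9; against W: (-6)p + 5(1−p) = −11p + 5.
Setting these equal: 4p − 9 = −11p + 5 ⇒ 15p = 14 ⇒ p = 14/15, and the value is (4)·(14/15) − 9 = -79/15.
For Player 2: with q = P(E), equating Up's and Down's payoffs gives q − 6 = −14q + 5 ⇒ q = 11/15.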